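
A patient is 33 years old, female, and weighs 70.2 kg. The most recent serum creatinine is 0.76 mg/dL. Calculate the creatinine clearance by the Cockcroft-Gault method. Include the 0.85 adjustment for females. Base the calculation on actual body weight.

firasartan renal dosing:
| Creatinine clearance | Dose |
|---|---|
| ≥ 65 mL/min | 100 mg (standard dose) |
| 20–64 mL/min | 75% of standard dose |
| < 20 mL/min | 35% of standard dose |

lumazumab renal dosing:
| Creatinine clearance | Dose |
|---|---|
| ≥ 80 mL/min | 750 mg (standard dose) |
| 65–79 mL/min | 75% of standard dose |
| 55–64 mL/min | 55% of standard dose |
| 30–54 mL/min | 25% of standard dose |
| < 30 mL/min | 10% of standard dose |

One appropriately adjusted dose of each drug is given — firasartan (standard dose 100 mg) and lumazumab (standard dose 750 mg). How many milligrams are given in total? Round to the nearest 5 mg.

CrCl = (140 − 33) × 70.2 / (72 × 0.76) × 0.85 = 7511.4 / 54.72 × 0.85 ≈ 116.7 mL/min
CrCl ≈ 117 mL/min.
firasartan: ≥ 65 mL/min → 100% of 100 mg = 100 mg.
lumazumab: ≥ 80 mL/min → 100% of 750 mg = 750 mg.
Total = 100 + 750 = 850 mg.

850 mg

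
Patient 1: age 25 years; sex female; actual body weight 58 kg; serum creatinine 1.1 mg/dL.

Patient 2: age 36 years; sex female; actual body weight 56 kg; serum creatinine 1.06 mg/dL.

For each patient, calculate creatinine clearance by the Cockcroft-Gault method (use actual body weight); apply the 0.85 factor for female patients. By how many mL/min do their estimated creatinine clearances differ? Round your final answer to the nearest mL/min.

7 mL/min

Patient 1: CrCl = (140 − 25) × 58 / (72 × 1.1) × 0.85 = 6670.0 / 79.20 × 0.85 ≈ 71.6 mL/min
Patient 2: CrCl = (140 − 36) × 56 / (72 × 1.06) × 0.85 = 5824.0 / 76.32 × 0.85 ≈ 64.9 mL/min
|71.6 − 64.9| = 6.7 mL/min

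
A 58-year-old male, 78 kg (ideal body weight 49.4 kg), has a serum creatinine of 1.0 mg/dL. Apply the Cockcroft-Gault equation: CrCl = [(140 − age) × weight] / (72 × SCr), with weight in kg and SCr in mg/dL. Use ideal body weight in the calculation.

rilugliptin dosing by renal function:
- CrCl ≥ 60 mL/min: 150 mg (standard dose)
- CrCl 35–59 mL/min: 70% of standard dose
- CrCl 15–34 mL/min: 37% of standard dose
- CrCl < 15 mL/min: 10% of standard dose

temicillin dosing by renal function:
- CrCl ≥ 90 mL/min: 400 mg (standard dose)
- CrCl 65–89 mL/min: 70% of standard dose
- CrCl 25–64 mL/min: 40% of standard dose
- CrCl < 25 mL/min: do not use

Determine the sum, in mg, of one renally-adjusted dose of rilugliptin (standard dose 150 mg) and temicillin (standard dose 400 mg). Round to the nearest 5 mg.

CrCl = (140 − 58) × 49.4 / (72 × 1) = 4050.8 / 72.00 ≈ 56.3 mL/min
CrCl ≈ 56 mL/min.
rilugliptin: 35–59 mL/min → 70% of 150 mg = 105 mg.
temicillin: 25–64 mL/min → 40% of 400 mg = 160 mg.
Total = 105 + 160 = 265 mg.

265 mg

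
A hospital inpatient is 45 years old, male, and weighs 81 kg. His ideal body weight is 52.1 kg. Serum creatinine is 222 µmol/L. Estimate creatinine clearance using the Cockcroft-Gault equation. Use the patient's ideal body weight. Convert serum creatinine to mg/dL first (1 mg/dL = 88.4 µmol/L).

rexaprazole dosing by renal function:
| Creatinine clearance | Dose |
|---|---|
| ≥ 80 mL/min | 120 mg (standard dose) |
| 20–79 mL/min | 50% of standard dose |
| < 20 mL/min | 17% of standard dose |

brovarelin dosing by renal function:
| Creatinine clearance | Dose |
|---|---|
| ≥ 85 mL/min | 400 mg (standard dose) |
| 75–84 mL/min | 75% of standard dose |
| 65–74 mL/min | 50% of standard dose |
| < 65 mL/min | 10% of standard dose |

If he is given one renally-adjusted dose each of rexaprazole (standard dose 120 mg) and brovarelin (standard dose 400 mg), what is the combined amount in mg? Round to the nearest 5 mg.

SCr = 222 / 88.4 = 2.511 mg/dL
CrCl = (140 − 45) × 52.1 / (72 × 2.511) = 4949.5 / 180.79 ≈ 27.4 mL/min
CrCl ≈ 27 mL/min.
rexaprazole: 20–79 mL/min → 50% of 120 mg = 60 mg.
brovarelin: < 65 mL/min → 10% of 400 mg = 40 mg.
Total = 60 + 40 = 100 mg.

100 mg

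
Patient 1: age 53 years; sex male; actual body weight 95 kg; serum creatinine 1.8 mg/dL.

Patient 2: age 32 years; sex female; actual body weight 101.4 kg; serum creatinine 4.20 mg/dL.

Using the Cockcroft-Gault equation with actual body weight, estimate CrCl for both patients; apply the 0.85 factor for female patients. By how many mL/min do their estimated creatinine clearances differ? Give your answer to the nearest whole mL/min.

Patient 1: CrCl = (140 − 53) × 95 / (72 × 1.8) = 8265.0 / 129.60 ≈ 63.8 mL/min
Patient 2: CrCl = (140 − 32) × 101.4 / (72 × 4.2) × 0.85 = 10951.2 / 302.40 × 0.85 ≈ 30.8 mL/min
|63.8 − 30.8| = 33.0 mL/min

33 mL/min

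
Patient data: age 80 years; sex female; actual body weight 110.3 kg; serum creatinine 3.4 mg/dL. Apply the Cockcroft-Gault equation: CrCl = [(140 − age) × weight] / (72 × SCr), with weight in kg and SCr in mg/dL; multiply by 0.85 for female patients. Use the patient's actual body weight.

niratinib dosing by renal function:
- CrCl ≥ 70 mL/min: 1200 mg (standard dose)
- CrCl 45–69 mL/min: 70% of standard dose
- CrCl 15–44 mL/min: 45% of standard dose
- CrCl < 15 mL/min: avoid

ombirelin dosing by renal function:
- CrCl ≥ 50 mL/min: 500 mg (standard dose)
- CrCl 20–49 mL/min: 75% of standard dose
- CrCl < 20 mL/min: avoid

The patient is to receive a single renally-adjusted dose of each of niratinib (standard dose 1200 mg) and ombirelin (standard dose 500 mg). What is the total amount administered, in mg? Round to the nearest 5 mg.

915 mg

CrCl = (140 − 80) × 110.3 / (72 × 3.4) × 0.85 = 6618.0 / 244.80 × 0.85 ≈ 23.0 mL/min
CrCl ≈ 23 mL/min.
niratinib: 15–44 mL/min → 45% of 1200 mg = 540 mg.
ombirelin: 20–49 mL/min → 75% of 500 mg = 375 mg.
Total = 540 + 375 = 915 mg.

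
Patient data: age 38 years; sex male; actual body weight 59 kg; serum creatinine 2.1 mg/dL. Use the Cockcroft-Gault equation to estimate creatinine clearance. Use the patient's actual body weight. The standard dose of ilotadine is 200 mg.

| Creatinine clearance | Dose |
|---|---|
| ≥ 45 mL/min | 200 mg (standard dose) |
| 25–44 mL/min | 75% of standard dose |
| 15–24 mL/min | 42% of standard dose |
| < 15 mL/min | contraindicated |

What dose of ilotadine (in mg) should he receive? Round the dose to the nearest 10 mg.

CrCl = (140 − 38) × 59 / (72 × 2.1) = 6018.0 / 151.20 ≈ 39.8 mL/min
CrCl ≈ 40 mL/min → bracket 25–44 mL/min.
75% of 200 mg = 150 mg

150 mg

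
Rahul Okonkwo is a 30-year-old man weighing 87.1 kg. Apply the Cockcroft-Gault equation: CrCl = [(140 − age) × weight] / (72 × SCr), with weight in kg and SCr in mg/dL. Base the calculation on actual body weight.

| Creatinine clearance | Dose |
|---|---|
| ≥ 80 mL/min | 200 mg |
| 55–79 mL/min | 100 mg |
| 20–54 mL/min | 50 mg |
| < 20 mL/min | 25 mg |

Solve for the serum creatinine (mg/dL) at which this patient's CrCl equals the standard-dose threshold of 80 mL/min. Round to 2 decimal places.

Standard dose requires CrCl ≥ 80 mL/min.
Set (140 − 30) × 87.1 / (72 × SCr) = 80
SCr = (140 − 30) × 87.1 / (72 × 80) = 1.663 mg/dL

1.66 mg/dL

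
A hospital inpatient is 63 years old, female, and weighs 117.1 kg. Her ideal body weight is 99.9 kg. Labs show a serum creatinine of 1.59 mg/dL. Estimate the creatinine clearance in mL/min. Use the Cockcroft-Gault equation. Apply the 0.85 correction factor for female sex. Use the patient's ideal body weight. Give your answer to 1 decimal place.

CrCl = (140 − 63) × 99.9 / (72 × 1.59) × 0.85 = 7692.3 / 114.48 × 0.85 ≈ 57.1 mL/min

57.1 mL/min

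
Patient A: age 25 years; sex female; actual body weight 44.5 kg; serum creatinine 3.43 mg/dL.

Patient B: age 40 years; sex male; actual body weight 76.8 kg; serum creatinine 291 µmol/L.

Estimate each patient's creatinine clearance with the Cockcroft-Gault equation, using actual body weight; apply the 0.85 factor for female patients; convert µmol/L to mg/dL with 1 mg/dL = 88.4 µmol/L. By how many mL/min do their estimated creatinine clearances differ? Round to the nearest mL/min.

Patient A: CrCl = (140 − 25) × 44.5 / (72 × 3.43) × 0.85 = 5117.5 / 246.96 × 0.85 ≈ 17.6 mL/min
Patient B: SCr = 291 / 88.4 = 3.292 mg/dL
Patient B: CrCl = (140 − 40) × 76.8 / (72 × 3.292) = 7680.0 / 237.02 ≈ 32.4 mL/min
|17.6 − 32.4| = 14.8 mL/min

15 mL/min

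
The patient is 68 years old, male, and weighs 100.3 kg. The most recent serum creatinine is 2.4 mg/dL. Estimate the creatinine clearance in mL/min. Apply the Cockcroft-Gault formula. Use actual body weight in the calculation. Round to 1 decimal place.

CrCl = (140 − 68) × 100.3 / (72 × 2.4) = 7221.6 / 172.80 ≈ 41.8 mL/min

41.8 mL/min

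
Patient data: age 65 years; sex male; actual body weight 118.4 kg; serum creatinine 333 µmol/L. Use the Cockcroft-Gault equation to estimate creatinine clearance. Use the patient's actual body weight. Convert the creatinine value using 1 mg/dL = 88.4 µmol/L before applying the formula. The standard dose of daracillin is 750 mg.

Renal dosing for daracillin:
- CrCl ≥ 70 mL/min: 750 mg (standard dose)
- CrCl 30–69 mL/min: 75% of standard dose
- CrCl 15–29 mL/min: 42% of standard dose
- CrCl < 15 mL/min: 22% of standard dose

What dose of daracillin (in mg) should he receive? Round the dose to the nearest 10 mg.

560 mg

SCr = 333 / 88.4 = 3.767 mg/dL
CrCl = (140 − 65) × 118.4 / (72 × 3.767) = 8880.0 / 271.22 ≈ 32.7 mL/min
CrCl ≈ 33 mL/min → bracket 30–69 mL/min.
75% of 750 mg = 562.5 mg → 560 mg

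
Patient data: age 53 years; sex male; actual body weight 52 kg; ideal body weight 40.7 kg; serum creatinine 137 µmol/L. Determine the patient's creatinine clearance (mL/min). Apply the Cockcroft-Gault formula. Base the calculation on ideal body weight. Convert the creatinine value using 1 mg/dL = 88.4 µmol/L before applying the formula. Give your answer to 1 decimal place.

31.7 mL/min

SCr = 137 / 88.4 = 1.55 mg/dL
CrCl = (140 − 53) × 40.7 / (72 × 1.55) = 3540.9 / 111.60 ≈ 31.7 mL/min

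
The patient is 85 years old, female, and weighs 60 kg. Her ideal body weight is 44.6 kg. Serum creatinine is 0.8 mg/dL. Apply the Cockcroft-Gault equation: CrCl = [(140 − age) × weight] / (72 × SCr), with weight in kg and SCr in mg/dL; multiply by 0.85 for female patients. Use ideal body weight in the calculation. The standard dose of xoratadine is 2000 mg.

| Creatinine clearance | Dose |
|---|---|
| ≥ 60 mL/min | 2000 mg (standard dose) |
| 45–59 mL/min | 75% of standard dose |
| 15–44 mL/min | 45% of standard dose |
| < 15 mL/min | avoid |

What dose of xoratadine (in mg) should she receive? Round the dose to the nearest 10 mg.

900 mg

CrCl = (140 − 85) × 44.6 / (72 × 0.8) × 0.85 = 2453.0 / 57.60 × 0.85 ≈ 36.2 mL/min
CrCl ≈ 36 mL/min → bracket 15–44 mL/min.
45% of 2000 mg = 900 mg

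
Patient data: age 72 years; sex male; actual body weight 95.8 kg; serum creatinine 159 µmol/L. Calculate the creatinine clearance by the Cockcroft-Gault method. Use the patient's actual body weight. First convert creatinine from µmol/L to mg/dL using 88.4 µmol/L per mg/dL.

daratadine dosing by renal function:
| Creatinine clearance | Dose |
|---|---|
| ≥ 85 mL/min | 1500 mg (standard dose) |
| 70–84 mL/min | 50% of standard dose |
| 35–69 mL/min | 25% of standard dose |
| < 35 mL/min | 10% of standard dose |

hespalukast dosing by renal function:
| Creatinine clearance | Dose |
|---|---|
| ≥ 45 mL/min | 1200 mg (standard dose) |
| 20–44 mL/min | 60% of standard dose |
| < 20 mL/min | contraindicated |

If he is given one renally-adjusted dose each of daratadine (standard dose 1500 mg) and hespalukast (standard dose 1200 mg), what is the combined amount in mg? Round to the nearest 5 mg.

SCr = 159 / 88.4 = 1.799 mg/dL
CrCl = (140 − 72) × 95.8 / (72 × 1.799) = 6514.4 / 129.53 ≈ 50.3 mL/min
CrCl ≈ 50 mL/min.
daratadine: 35–69 mL/min → 25% of 1500 mg = 375 mg.
hespalukast: ≥ 45 mL/min → 100% of 1200 mg = 1200 mg.
Total = 375 + 1200 = 1575 mg.

1575 mg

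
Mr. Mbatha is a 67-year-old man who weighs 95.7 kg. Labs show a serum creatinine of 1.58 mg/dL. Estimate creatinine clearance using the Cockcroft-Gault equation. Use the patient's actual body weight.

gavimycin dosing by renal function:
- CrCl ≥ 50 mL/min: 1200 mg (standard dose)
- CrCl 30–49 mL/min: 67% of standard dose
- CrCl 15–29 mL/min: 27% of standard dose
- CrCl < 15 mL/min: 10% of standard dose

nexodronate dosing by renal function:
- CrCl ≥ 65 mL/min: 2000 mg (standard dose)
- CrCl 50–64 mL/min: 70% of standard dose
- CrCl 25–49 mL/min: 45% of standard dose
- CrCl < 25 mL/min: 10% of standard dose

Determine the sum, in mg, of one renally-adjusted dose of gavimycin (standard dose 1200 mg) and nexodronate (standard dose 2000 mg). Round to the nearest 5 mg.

2600 mg

CrCl = (140 − 67) × 95.7 / (72 × 1.58) = 6986.1 / 113.76 ≈ 61.4 mL/min
CrCl ≈ 61 mL/min.
gavimycin: ≥ 50 mL/min → 100% of 1200 mg = 1200 mg.
nexodronate: 50–64 mL/min → 70% of 2000 mg = 1400 mg.
Total = 1200 + 1400 = 2600 mg.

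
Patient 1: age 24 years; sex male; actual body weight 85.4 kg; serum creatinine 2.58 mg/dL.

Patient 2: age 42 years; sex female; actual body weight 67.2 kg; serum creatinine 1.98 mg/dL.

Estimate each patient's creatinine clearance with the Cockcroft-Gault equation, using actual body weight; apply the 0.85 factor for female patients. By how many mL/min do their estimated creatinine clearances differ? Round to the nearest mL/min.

Patient 1: CrCl = (140 − 24) × 85.4 / (72 × 2.58) = 9906.4 / 185.76 ≈ 53.3 mL/min
Patient 2: CrCl = (140 − 42) × 67.2 / (72 × 1.98) × 0.85 = 6585.6 / 142.56 × 0.85 ≈ 39.3 mL/min
|53.3 − 39.3| = 14.0 mL/min

14 mL/min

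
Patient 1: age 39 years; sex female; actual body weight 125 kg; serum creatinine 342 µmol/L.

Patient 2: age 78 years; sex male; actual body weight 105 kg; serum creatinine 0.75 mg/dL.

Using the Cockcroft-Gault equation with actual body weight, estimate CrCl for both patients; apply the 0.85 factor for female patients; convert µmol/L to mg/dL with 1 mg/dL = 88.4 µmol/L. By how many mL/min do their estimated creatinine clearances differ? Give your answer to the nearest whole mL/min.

Patient 1: SCr = 342 / 88.4 = 3.869 mg/dL
Patient 1: CrCl = (140 − 39) × 125 / (72 × 3.869) × 0.85 = 12625.0 / 278.57 × 0.85 ≈ 38.5 mL/min
Patient 2: CrCl = (140 − 78) × 105 / (72 × 0.75) = 6510.0 / 54.00 ≈ 120.6 mL/min
|38.5 − 120.6| = 82.1 mL/min

82 mL/min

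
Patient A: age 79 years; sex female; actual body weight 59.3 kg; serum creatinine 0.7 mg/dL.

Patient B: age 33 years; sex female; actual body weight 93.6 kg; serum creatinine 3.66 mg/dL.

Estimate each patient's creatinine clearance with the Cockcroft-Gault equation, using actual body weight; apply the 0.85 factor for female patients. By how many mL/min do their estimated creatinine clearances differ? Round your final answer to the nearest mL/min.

Patient A: CrCl = (140 − 79) × 59.3 / (72 × 0.7) × 0.85 = 3617.3 / 50.40 × 0.85 ≈ 61.0 mL/min
Patient B: CrCl = (140 − 33) × 93.6 / (72 × 3.66) × 0.85 = 10015.2 / 263.52 × 0.85 ≈ 32.3 mL/min
|61.0 − 32.3| = 28.7 mL/min

29 mL/min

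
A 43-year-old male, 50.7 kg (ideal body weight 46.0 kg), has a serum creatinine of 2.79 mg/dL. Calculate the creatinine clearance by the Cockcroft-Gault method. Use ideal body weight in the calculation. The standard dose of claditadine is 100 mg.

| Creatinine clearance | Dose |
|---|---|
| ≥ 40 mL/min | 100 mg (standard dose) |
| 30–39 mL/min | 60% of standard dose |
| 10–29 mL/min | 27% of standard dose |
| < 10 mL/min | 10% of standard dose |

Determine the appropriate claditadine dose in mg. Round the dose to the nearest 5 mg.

25 mg

CrCl = (140 − 43) × 46 / (72 × 2.79) = 4462.0 / 200.88 ≈ 22.2 mL/min
CrCl ≈ 22 mL/min → bracket 10–29 mL/min.
27% of 100 mg = 27 mg → 25 mg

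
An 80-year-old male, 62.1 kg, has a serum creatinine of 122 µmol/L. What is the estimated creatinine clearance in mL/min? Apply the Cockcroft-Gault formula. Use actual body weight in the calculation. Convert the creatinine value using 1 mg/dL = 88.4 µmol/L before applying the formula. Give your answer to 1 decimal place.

37.5 mL/min

SCr = 122 / 88.4 = 1.38 mg/dL
CrCl = (140 − 80) × 62.1 / (72 × 1.38) = 3726.0 / 99.36 ≈ 37.5 mL/min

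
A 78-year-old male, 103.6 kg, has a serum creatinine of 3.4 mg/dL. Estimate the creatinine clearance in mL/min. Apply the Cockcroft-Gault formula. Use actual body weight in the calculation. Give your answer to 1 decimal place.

CrCl = (140 − 78) × 103.6 / (72 × 3.4) = 6423.2 / 244.80 ≈ 26.2 mL/min

26.2 mL/min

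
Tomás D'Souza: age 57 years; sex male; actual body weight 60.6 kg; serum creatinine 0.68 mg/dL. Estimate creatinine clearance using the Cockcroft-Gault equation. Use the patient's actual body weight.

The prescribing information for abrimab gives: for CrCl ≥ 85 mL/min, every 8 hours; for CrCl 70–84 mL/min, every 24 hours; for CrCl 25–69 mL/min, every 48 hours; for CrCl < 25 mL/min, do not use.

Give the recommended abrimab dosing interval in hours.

CrCl = (140 − 57) × 60.6 / (72 × 0.68) = 5029.8 / 48.96 ≈ 102.7 mL/min
CrCl ≈ 103 mL/min → bracket ≥ 85 mL/min → every 8 hours.

every 8 hours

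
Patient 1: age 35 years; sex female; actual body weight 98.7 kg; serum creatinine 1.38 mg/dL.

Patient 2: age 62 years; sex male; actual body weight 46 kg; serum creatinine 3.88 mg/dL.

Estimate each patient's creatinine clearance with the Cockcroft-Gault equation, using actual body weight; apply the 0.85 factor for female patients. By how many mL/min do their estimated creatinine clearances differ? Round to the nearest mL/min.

Patient 1: CrCl = (140 − 35) × 98.7 / (72 × 1.38) × 0.85 = 10363.5 / 99.36 × 0.85 ≈ 88.7 mL/min
Patient 2: CrCl = (140 − 62) × 46 / (72 × 3.88) = 3588.0 / 279.36 ≈ 12.8 mL/min
|88.7 − 12.8| = 75.9 mL/min

76 mL/min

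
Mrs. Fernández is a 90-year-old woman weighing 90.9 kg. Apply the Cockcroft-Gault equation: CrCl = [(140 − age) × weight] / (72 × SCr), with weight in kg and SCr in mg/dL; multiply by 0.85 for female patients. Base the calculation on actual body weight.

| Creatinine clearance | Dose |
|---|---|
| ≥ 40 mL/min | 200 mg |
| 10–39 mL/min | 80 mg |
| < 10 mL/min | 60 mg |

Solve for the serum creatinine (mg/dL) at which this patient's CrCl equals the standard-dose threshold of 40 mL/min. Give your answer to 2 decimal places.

1.34 mg/dL

Standard dose requires CrCl ≥ 40 mL/min.
Set (140 − 90) × 90.9 × 0.85 / (72 × SCr) = 40
SCr = (140 − 90) × 90.9 × 0.85 / (72 × 40) = 1.341 mg/dL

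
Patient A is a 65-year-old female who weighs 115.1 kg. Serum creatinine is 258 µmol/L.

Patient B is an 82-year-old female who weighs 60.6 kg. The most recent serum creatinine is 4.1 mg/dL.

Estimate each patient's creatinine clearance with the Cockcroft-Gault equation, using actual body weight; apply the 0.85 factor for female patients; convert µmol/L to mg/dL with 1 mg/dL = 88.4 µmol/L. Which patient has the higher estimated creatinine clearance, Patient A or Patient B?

Patient A: SCr = 258 / 88.4 = 2.919 mg/dL
Patient A: CrCl = (140 − 65) × 115.1 / (72 × 2.919) × 0.85 = 8632.5 / 210.17 × 0.85 ≈ 34.9 mL/min
Patient B: CrCl = (140 − 82) × 60.6 / (72 × 4.1) × 0.85 = 3514.8 / 295.20 × 0.85 ≈ 10.1 mL/min
34.9 vs 10.1 mL/min → Patient A is higher.

Patient A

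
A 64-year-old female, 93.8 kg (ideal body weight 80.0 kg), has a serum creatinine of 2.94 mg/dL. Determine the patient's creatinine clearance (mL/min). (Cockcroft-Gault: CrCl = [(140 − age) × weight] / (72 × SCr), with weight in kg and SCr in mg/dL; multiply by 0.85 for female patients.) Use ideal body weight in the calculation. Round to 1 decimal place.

CrCl = (140 − 64) × 80 / (72 × 2.94) × 0.85 = 6080.0 / 211.68 × 0.85 ≈ 24.4 mL/min

24.4 mL/min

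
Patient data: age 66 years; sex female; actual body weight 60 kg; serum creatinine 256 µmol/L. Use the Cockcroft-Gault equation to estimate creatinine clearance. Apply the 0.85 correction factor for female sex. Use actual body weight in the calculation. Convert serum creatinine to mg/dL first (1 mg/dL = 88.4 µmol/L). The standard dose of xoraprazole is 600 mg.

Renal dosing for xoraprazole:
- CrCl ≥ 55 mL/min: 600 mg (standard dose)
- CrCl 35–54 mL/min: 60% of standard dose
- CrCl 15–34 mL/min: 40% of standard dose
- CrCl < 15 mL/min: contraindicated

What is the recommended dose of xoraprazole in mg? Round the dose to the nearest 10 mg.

240 mg

SCr = 256 / 88.4 = 2.896 mg/dL
CrCl = (140 − 66) × 60 / (72 × 2.896) × 0.85 = 4440.0 / 208.51 × 0.85 ≈ 18.1 mL/min
CrCl ≈ 18 mL/min → bracket 15–34 mL/min.
40% of 600 mg = 240 mg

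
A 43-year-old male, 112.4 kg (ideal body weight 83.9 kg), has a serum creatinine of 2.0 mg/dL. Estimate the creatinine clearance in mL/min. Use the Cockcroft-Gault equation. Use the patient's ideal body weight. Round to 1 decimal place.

56.5 mL/min

CrCl = (140 − 43) × 83.9 / (72 × 2) = 8138.3 / 144.00 ≈ 56.5 mL/min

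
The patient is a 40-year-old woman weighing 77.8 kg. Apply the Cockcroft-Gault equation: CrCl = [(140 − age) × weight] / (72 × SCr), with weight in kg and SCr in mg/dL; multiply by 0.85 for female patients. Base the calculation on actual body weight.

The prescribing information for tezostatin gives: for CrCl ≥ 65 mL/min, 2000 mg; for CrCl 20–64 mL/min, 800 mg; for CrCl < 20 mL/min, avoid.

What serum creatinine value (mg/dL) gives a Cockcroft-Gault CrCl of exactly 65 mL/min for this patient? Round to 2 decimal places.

Standard dose requires CrCl ≥ 65 mL/min.
Set (140 − 40) × 77.8 × 0.85 / (72 × SCr) = 65
SCr = (140 − 40) × 77.8 × 0.85 / (72 × 65) = 1.413 mg/dL

1.41 mg/dL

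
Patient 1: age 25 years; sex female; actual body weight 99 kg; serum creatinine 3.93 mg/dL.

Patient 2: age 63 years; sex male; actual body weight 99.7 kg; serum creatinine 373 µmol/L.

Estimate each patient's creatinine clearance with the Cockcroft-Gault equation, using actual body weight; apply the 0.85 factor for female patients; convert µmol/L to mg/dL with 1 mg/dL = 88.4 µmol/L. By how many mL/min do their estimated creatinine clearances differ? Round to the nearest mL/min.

9 mL/min

Patient 1: CrCl = (140 − 25) × 99 / (72 × 3.93) × 0.85 = 11385.0 / 282.96 × 0.85 ≈ 34.2 mL/min
Patient 2: SCr = 373 / 88.4 = 4.219 mg/dL
Patient 2: CrCl = (140 − 63) × 99.7 / (72 × 4.219) = 7676.9 / 303.77 ≈ 25.3 mL/min
|34.2 − 25.3| = 8.9 mL/min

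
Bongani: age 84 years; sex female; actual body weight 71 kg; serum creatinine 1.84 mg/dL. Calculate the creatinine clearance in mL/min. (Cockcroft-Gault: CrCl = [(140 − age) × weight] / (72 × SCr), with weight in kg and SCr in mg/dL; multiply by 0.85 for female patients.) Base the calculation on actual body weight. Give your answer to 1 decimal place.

CrCl = (140 − 84) × 71 / (72 × 1.84) × 0.85 = 3976.0 / 132.48 × 0.85 ≈ 25.5 mL/min

25.5 mL/min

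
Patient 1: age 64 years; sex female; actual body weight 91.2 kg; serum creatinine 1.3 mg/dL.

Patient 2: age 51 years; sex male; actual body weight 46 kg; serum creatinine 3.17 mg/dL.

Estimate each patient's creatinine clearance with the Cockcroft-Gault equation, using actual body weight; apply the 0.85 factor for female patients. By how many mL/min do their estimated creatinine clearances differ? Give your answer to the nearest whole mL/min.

45 mL/min

Patient 1: CrCl = (140 − 64) × 91.2 / (72 × 1.3) × 0.85 = 6931.2 / 93.60 × 0.85 ≈ 62.9 mL/min
Patient 2: CrCl = (140 − 51) × 46 / (72 × 3.17) = 4094.0 / 228.24 ≈ 17.9 mL/min
|62.9 − 17.9| = 45.0 mL/min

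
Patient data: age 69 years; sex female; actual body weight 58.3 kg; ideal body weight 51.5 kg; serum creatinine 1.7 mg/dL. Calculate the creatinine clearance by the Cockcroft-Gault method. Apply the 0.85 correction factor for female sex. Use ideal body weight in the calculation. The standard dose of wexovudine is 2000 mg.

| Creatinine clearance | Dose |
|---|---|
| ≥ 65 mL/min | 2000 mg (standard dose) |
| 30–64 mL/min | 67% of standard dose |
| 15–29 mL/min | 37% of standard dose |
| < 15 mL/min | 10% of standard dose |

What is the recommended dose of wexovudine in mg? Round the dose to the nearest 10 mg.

740 mg

CrCl = (140 − 69) × 51.5 / (72 × 1.7) × 0.85 = 3656.5 / 122.40 × 0.85 ≈ 25.4 mL/min
CrCl ≈ 25 mL/min → bracket 15–29 mL/min.
37% of 2000 mg = 740 mg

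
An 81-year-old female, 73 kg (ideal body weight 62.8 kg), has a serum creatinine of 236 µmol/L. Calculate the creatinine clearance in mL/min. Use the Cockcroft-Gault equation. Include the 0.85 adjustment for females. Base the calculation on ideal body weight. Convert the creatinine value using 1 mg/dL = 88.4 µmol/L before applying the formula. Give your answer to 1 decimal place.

SCr = 236 / 88.4 = 2.67 mg/dL
CrCl = (140 − 81) × 62.8 / (72 × 2.67) × 0.85 = 3705.2 / 192.24 × 0.85 ≈ 16.4 mL/min

16.4 mL/min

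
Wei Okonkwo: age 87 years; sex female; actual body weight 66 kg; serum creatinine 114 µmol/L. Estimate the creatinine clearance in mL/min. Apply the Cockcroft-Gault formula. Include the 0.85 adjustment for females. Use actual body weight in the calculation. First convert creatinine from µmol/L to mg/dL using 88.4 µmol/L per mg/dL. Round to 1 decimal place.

32.0 mL/min

SCr = 114 / 88.4 = 1.29 mg/dL
CrCl = (140 − 87) × 66 / (72 × 1.29) × 0.85 = 3498.0 / 92.88 × 0.85 ≈ 32.0 mL/min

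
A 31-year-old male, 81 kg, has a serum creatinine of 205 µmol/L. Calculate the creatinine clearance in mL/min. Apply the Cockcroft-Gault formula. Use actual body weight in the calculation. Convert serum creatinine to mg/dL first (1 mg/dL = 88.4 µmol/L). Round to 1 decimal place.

52.9 mL/min

SCr = 205 / 88.4 = 2.319 mg/dL
CrCl = (140 − 31) × 81 / (72 × 2.319) = 8829.0 / 166.97 ≈ 52.9 mL/min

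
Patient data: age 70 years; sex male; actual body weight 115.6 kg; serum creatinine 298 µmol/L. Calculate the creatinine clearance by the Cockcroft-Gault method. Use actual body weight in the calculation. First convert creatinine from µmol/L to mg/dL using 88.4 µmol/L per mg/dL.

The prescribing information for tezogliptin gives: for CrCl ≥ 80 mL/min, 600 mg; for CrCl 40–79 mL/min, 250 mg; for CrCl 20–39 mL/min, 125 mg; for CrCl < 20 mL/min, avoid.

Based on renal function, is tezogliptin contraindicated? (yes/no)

no

SCr = 298 / 88.4 = 3.371 mg/dL
CrCl = (140 − 70) × 115.6 / (72 × 3.371) = 8092.0 / 242.71 ≈ 33.3 mL/min
CrCl ≈ 33 mL/min, which is ≥ 20 mL/min.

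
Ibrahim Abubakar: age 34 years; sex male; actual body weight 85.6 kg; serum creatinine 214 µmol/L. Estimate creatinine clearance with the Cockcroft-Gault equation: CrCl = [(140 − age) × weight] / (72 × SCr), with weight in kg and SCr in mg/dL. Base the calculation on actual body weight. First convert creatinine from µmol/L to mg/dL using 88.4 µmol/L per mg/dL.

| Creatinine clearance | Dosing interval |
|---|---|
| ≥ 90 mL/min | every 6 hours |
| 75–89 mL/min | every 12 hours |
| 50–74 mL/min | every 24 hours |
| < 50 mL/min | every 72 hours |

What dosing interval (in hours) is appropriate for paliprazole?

SCr = 214 / 88.4 = 2.421 mg/dL
CrCl = (140 − 34) × 85.6 / (72 × 2.421) = 9073.6 / 174.31 ≈ 52.1 mL/min
CrCl ≈ 52 mL/min → bracket 50–74 mL/min → every 24 hours.

every 24 hours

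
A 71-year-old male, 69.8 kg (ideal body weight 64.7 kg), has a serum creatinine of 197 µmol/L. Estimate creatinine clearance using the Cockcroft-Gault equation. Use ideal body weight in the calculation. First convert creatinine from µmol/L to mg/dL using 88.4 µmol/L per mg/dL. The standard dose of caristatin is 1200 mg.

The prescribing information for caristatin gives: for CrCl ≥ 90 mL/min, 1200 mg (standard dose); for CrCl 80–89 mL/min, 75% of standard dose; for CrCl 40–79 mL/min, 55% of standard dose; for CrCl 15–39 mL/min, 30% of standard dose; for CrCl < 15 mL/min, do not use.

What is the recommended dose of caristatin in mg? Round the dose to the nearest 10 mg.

SCr = 197 / 88.4 = 2.229 mg/dL
CrCl = (140 − 71) × 64.7 / (72 × 2.229) = 4464.3 / 160.49 ≈ 27.8 mL/min
CrCl ≈ 28 mL/min → bracket 15–39 mL/min.
30% of 1200 mg = 360 mg

360 mg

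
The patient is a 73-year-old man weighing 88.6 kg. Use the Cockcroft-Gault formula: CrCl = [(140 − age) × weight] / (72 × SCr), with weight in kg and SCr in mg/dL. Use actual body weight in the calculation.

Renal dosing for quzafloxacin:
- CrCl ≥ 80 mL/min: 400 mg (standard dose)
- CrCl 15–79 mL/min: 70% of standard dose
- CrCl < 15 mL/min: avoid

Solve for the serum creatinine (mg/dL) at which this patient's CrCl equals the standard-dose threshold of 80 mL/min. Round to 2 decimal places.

1.03 mg/dL

Standard dose requires CrCl ≥ 80 mL/min.
Set (140 − 73) × 88.6 / (72 × SCr) = 80
SCr = (140 − 73) × 88.6 / (72 × 80) = 1.031 mg/dL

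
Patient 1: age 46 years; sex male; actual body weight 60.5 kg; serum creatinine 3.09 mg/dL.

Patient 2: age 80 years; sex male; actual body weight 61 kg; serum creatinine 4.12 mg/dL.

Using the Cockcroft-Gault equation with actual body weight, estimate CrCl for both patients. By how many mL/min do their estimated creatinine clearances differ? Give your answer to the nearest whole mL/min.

Patient 1: CrCl = (140 − 46) × 60.5 / (72 × 3.09) = 5687.0 / 222.48 ≈ 25.6 mL/min
Patient 2: CrCl = (140 − 80) × 61 / (72 × 4.12) = 3660.0 / 296.64 ≈ 12.3 mL/min
|25.6 − 12.3| = 13.3 mL/min

13 mL/min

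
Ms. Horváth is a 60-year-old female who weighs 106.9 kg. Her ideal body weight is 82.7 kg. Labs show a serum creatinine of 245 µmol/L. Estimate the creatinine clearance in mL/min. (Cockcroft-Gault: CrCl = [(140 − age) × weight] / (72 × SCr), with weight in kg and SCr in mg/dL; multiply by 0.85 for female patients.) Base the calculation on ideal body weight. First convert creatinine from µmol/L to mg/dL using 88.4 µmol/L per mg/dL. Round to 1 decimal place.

28.2 mL/min

SCr = 245 / 88.4 = 2.771 mg/dL
CrCl = (140 − 60) × 82.7 / (72 × 2.771) × 0.85 = 6616.0 / 199.51 × 0.85 ≈ 28.2 mL/min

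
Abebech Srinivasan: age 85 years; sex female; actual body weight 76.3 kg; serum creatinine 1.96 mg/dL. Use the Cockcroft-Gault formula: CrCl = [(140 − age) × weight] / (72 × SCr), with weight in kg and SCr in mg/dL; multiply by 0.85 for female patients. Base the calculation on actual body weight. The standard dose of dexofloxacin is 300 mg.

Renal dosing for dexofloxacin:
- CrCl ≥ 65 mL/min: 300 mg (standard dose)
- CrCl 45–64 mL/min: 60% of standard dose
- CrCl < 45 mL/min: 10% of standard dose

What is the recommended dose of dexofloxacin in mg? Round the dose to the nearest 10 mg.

CrCl = (140 − 85) × 76.3 / (72 × 1.96) × 0.85 = 4196.5 / 141.12 × 0.85 ≈ 25.3 mL/min
CrCl ≈ 25 mL/min → bracket < 45 mL/min.
10% of 300 mg = 30 mg

30 mg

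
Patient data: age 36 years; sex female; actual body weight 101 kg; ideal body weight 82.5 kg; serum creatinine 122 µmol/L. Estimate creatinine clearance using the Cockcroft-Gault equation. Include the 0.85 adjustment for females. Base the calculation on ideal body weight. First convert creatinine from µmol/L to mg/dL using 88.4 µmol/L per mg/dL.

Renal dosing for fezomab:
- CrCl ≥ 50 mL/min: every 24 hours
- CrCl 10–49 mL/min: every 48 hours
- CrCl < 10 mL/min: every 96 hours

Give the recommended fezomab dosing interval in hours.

every 24 hours

SCr = 122 / 88.4 = 1.38 mg/dL
CrCl = (140 − 36) × 82.5 / (72 × 1.38) × 0.85 = 8580.0 / 99.36 × 0.85 ≈ 73.4 mL/min
CrCl ≈ 73 mL/min → bracket ≥ 50 mL/min → every 24 hours.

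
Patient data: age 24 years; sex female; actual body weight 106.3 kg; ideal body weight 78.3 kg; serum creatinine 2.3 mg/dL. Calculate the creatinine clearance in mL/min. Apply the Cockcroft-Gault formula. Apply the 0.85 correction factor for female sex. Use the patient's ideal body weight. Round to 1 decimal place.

46.6 mL/min

CrCl = (140 − 24) × 78.3 / (72 × 2.3) × 0.85 = 9082.8 / 165.60 × 0.85 ≈ 46.6 mL/min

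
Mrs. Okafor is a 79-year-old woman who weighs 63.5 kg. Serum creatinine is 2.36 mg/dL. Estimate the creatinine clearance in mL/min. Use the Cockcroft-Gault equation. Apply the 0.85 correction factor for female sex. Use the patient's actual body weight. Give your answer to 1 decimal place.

CrCl = (140 − 79) × 63.5 / (72 × 2.36) × 0.85 = 3873.5 / 169.92 × 0.85 ≈ 19.4 mL/min

19.4 mL/min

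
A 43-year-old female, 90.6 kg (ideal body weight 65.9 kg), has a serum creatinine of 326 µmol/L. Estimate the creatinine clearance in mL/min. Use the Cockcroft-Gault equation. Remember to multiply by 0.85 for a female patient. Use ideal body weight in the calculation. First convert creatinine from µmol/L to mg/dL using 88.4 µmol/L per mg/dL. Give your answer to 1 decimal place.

SCr = 326 / 88.4 = 3.688 mg/dL
CrCl = (140 − 43) × 65.9 / (72 × 3.688) × 0.85 = 6392.3 / 265.54 × 0.85 ≈ 20.5 mL/min

20.5 mL/min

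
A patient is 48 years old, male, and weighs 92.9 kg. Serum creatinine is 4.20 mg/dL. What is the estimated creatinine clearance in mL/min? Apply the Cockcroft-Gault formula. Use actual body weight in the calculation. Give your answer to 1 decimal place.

28.3 mL/min

CrCl = (140 − 48) × 92.9 / (72 × 4.2) = 8546.8 / 302.40 ≈ 28.3 mL/min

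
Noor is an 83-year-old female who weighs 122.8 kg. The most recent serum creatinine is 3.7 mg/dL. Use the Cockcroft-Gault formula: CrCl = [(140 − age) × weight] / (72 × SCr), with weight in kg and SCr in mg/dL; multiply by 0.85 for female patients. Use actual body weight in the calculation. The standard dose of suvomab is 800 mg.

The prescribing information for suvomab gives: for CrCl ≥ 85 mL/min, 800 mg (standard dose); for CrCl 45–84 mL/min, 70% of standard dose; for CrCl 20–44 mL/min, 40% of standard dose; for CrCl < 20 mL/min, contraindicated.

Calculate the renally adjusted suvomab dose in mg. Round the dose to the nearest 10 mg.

CrCl = (140 − 83) × 122.8 / (72 × 3.7) × 0.85 = 6999.6 / 266.40 × 0.85 ≈ 22.3 mL/min
CrCl ≈ 22 mL/min → bracket 20–44 mL/min.
40% of 800 mg = 320 mg

320 mg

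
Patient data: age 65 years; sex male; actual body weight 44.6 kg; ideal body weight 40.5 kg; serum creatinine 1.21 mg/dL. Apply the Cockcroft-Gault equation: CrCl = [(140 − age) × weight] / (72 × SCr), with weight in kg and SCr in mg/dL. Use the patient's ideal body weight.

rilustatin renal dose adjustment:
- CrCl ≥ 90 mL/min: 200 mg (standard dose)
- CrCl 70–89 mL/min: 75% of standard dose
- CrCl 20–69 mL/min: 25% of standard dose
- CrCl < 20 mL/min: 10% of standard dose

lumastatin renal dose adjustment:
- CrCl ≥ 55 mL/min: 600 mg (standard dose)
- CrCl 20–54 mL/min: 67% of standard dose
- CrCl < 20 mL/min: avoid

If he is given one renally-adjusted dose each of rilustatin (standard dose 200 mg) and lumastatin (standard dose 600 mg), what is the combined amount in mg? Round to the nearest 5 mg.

CrCl = (140 − 65) × 40.5 / (72 × 1.21) = 3037.5 / 87.12 ≈ 34.9 mL/min
CrCl ≈ 35 mL/min.
rilustatin: 20–69 mL/min → 25% of 200 mg = 50 mg.
lumastatin: 20–54 mL/min → 67% of 600 mg = 402 mg.
Total = 50 + 402 = 452 mg.

450 mg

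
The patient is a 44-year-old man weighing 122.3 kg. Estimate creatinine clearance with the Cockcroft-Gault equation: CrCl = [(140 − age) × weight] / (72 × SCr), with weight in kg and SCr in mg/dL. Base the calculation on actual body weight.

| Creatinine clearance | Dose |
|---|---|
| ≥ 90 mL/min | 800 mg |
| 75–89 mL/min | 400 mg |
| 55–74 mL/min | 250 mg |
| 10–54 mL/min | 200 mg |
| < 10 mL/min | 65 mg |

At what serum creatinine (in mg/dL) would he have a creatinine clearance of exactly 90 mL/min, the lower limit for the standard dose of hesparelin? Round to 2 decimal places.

1.81 mg/dL

Standard dose requires CrCl ≥ 90 mL/min.
Set (140 − 44) × 122.3 / (72 × SCr) = 90
SCr = (140 − 44) × 122.3 / (72 × 90) = 1.812 mg/dL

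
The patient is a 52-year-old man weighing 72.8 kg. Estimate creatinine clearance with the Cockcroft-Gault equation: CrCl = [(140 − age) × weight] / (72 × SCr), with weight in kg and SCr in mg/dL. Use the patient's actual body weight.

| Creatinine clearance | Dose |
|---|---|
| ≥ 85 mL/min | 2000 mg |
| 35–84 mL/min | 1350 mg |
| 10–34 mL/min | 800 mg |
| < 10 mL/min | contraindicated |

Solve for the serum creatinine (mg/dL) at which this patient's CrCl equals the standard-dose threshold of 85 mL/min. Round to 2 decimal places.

Standard dose requires CrCl ≥ 85 mL/min.
Set (140 − 52) × 72.8 / (72 × SCr) = 85
SCr = (140 − 52) × 72.8 / (72 × 85) = 1.047 mg/dL

1.05 mg/dL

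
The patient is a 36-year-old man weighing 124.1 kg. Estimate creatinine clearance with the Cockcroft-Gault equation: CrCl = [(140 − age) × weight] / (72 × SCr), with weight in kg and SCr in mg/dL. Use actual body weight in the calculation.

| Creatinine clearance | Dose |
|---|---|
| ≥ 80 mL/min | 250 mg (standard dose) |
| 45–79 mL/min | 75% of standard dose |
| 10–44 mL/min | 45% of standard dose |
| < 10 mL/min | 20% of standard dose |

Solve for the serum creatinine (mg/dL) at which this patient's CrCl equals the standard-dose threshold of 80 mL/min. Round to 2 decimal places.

Standard dose requires CrCl ≥ 80 mL/min.
Set (140 − 36) × 124.1 / (72 × SCr) = 80
SCr = (140 − 36) × 124.1 / (72 × 80) = 2.241 mg/dL

2.24 mg/dL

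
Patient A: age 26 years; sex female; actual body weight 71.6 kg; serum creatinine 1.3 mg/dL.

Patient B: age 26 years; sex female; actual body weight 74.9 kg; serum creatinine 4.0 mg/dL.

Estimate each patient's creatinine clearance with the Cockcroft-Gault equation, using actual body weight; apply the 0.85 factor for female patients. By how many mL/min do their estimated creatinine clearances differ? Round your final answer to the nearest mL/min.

Patient A: CrCl = (140 − 26) × 71.6 / (72 × 1.3) × 0.85 = 8162.4 / 93.60 × 0.85 ≈ 74.1 mL/min
Patient B: CrCl = (140 − 26) × 74.9 / (72 × 4) × 0.85 = 8538.6 / 288.00 × 0.85 ≈ 25.2 mL/min
|74.1 − 25.2| = 48.9 mL/min

49 mL/min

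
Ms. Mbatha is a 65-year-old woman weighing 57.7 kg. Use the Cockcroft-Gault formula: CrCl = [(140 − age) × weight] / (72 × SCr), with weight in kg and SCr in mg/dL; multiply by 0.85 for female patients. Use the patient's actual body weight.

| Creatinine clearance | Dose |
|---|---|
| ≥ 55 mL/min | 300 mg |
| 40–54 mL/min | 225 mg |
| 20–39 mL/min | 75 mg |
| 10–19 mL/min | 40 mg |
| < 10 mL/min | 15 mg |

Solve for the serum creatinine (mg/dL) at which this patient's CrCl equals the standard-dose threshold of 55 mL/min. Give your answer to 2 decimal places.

0.93 mg/dL

Standard dose requires CrCl ≥ 55 mL/min.
Set (140 − 65) × 57.7 × 0.85 / (72 × SCr) = 55
SCr = (140 − 65) × 57.7 × 0.85 / (72 × 55) = 0.929 mg/dL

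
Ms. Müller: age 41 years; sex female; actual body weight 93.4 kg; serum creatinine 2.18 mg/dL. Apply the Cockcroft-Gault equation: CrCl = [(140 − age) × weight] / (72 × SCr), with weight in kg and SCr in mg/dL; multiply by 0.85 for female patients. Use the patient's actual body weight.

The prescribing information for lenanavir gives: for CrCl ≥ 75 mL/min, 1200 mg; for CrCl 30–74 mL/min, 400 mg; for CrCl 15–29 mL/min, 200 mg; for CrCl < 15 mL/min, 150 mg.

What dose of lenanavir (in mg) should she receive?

CrCl = (140 − 41) × 93.4 / (72 × 2.18) × 0.85 = 9246.6 / 156.96 × 0.85 ≈ 50.1 mL/min
CrCl ≈ 50 mL/min → bracket 30–74 mL/min.
Dose for this bracket: 400 mg.

400 mg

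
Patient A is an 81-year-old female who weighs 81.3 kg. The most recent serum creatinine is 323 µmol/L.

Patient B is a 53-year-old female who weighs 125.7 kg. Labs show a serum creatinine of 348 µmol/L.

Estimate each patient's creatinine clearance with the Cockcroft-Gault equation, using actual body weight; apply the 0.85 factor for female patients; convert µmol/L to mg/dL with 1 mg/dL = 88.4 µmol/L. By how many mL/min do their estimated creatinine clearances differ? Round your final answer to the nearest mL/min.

Patient A: SCr = 323 / 88.4 = 3.654 mg/dL
Patient A: CrCl = (140 − 81) × 81.3 / (72 × 3.654) × 0.85 = 4796.7 / 263.09 × 0.85 ≈ 15.5 mL/min
Patient B: SCr = 348 / 88.4 = 3.937 mg/dL
Patient B: CrCl = (140 − 53) × 125.7 / (72 × 3.937) × 0.85 = 10935.9 / 283.46 × 0.85 ≈ 32.8 mL/min
|15.5 − 32.8| = 17.3 mL/min

17 mL/min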